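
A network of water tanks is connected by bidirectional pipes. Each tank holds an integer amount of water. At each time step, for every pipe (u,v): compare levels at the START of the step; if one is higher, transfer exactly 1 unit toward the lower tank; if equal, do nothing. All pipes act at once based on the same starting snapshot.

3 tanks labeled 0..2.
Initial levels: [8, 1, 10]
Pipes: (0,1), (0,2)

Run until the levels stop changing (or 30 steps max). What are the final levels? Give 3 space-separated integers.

Step 1: flows [0->1,2->0] -> levels [8 2 9]
Step 2: flows [0->1,2->0] -> levels [8 3 8]
Step 3: flows [0->1,0=2] -> levels [7 4 8]
Step 4: flows [0->1,2->0] -> levels [7 5 7]
Step 5: flows [0->1,0=2] -> levels [6 6 7]
Step 6: flows [0=1,2->0] -> levels [7 6 6]
Step 7: flows [0->1,0->2] -> levels [5 7 7]
Step 8: flows [1->0,2->0] -> levels [7 6 6]
  -> period-2 cycle: step 8 state = step 6 state; never stabilizes
  -> state at step 30: (30-6) mod 2 = 0, same as step 6 -> [7 6 6]

Answer: 7 6 6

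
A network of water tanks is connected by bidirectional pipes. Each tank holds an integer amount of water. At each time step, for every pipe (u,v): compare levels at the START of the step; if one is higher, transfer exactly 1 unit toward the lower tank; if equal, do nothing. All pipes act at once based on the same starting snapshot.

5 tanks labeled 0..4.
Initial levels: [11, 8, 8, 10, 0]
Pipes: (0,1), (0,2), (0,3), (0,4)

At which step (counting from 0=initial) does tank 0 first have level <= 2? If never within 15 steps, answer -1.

Step 1: flows [0->1,0->2,0->3,0->4] -> levels [7 9 9 11 1]
Step 2: flows [1->0,2->0,3->0,0->4] -> levels [9 8 8 10 2]
Step 3: flows [0->1,0->2,3->0,0->4] -> levels [7 9 9 9 3]
Step 4: flows [1->0,2->0,3->0,0->4] -> levels [9 8 8 8 4]
Step 5: flows [0->1,0->2,0->3,0->4] -> levels [5 9 9 9 5]
Step 6: flows [1->0,2->0,3->0,0=4] -> levels [8 8 8 8 5]
Step 7: flows [0=1,0=2,0=3,0->4] -> levels [7 8 8 8 6]
Step 8: flows [1->0,2->0,3->0,0->4] -> levels [9 7 7 7 7]
Step 9: flows [0->1,0->2,0->3,0->4] -> levels [5 8 8 8 8]
Step 10: flows [1->0,2->0,3->0,4->0] -> levels [9 7 7 7 7]
  -> period-2 cycle (repeats step 8); tank 0 never drops to <=2
Tank 0 never reaches <=2 within 15 steps

Answer: -1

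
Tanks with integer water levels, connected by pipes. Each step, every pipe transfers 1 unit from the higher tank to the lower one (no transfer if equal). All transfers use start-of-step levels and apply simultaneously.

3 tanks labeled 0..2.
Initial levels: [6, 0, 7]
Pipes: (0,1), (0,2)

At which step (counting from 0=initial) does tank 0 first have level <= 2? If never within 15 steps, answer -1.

Answer: -1

Derivation:
Step 1: flows [0->1,2->0] -> levels [6 1 6]
Step 2: flows [0->1,0=2] -> levels [5 2 6]
Step 3: flows [0->1,2->0] -> levels [5 3 5]
Step 4: flows [0->1,0=2] -> levels [4 4 5]
Step 5: flows [0=1,2->0] -> levels [5 4 4]
Step 6: flows [0->1,0->2] -> levels [3 5 5]
Step 7: flows [1->0,2->0] -> levels [5 4 4]
  -> period-2 cycle (repeats step 5); tank 0 never drops to <=2
Tank 0 never reaches <=2 within 15 steps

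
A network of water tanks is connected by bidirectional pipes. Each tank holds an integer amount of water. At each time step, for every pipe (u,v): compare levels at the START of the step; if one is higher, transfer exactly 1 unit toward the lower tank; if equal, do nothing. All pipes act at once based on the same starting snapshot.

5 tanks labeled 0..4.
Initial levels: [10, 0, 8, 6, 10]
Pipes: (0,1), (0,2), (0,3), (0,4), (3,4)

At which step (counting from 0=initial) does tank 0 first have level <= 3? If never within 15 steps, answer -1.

Step 1: flows [0->1,0->2,0->3,0=4,4->3] -> levels [7 1 9 8 9]
Step 2: flows [0->1,2->0,3->0,4->0,4->3] -> levels [9 2 8 8 7]
Step 3: flows [0->1,0->2,0->3,0->4,3->4] -> levels [5 3 9 8 9]
Step 4: flows [0->1,2->0,3->0,4->0,4->3] -> levels [7 4 8 8 7]
Step 5: flows [0->1,2->0,3->0,0=4,3->4] -> levels [8 5 7 6 8]
Step 6: flows [0->1,0->2,0->3,0=4,4->3] -> levels [5 6 8 8 7]
Step 7: flows [1->0,2->0,3->0,4->0,3->4] -> levels [9 5 7 6 7]
Step 8: flows [0->1,0->2,0->3,0->4,4->3] -> levels [5 6 8 8 7]
  -> period-2 cycle (repeats step 6); tank 0 never drops to <=3
Tank 0 never reaches <=3 within 15 steps

Answer: -1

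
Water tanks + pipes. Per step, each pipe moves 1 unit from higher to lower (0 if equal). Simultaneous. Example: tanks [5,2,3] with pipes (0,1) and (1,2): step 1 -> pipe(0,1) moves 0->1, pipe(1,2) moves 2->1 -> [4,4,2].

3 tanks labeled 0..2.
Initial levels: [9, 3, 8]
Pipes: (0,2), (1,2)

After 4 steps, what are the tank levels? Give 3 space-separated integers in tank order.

Step 1: flows [0->2,2->1] -> levels [8 4 8]
Step 2: flows [0=2,2->1] -> levels [8 5 7]
Step 3: flows [0->2,2->1] -> levels [7 6 7]
Step 4: flows [0=2,2->1] -> levels [7 7 6]

Answer: 7 7 6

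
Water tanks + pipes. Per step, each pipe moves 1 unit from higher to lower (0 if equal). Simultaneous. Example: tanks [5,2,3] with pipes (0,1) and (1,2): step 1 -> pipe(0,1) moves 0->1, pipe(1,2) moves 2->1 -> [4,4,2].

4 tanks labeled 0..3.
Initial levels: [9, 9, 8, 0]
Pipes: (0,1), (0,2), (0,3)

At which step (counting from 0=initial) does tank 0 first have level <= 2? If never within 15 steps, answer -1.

Step 1: flows [0=1,0->2,0->3] -> levels [7 9 9 1]
Step 2: flows [1->0,2->0,0->3] -> levels [8 8 8 2]
Step 3: flows [0=1,0=2,0->3] -> levels [7 8 8 3]
Step 4: flows [1->0,2->0,0->3] -> levels [8 7 7 4]
Step 5: flows [0->1,0->2,0->3] -> levels [5 8 8 5]
Step 6: flows [1->0,2->0,0=3] -> levels [7 7 7 5]
Step 7: flows [0=1,0=2,0->3] -> levels [6 7 7 6]
Step 8: flows [1->0,2->0,0=3] -> levels [8 6 6 6]
Step 9: flows [0->1,0->2,0->3] -> levels [5 7 7 7]
Step 10: flows [1->0,2->0,3->0] -> levels [8 6 6 6]
  -> period-2 cycle (repeats step 8); tank 0 never drops to <=2
Tank 0 never reaches <=2 within 15 steps

Answer: -1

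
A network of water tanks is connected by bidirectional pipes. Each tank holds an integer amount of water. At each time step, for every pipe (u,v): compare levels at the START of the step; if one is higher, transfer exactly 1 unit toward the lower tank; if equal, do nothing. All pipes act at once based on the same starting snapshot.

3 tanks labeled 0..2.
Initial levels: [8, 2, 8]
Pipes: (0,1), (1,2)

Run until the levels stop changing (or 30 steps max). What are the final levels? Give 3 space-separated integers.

Step 1: flows [0->1,2->1] -> levels [7 4 7]
Step 2: flows [0->1,2->1] -> levels [6 6 6]
Step 3: flows [0=1,1=2] -> levels [6 6 6]
  -> stable (no change)

Answer: 6 6 6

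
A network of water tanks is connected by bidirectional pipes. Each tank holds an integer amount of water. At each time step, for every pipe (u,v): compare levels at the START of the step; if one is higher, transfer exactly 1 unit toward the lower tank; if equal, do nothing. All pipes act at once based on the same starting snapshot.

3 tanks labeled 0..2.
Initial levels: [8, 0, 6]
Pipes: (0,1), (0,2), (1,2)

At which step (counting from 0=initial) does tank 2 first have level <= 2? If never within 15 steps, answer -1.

Step 1: flows [0->1,0->2,2->1] -> levels [6 2 6]
Step 2: flows [0->1,0=2,2->1] -> levels [5 4 5]
Step 3: flows [0->1,0=2,2->1] -> levels [4 6 4]
Step 4: flows [1->0,0=2,1->2] -> levels [5 4 5]
  -> period-2 cycle (repeats step 2); tank 2 never drops to <=2
Tank 2 never reaches <=2 within 15 steps

Answer: -1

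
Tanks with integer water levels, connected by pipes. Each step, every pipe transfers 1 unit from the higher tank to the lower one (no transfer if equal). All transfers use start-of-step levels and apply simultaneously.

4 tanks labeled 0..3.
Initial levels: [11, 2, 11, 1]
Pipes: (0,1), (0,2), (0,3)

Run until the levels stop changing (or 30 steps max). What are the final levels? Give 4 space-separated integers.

Answer: 7 6 6 6

Derivation:
Step 1: flows [0->1,0=2,0->3] -> levels [9 3 11 2]
Step 2: flows [0->1,2->0,0->3] -> levels [8 4 10 3]
Step 3: flows [0->1,2->0,0->3] -> levels [7 5 9 4]
Step 4: flows [0->1,2->0,0->3] -> levels [6 6 8 5]
Step 5: flows [0=1,2->0,0->3] -> levels [6 6 7 6]
Step 6: flows [0=1,2->0,0=3] -> levels [7 6 6 6]
Step 7: flows [0->1,0->2,0->3] -> levels [4 7 7 7]
Step 8: flows [1->0,2->0,3->0] -> levels [7 6 6 6]
  -> period-2 cycle: step 8 state = step 6 state; never stabilizes
  -> state at step 30: (30-6) mod 2 = 0, same as step 6 -> [7 6 6 6]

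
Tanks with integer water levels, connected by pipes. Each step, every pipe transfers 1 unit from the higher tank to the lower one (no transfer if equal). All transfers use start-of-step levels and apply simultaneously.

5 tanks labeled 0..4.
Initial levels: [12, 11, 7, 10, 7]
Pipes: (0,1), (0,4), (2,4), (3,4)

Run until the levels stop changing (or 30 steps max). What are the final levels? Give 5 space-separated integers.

Answer: 9 10 9 9 10

Derivation:
Step 1: flows [0->1,0->4,2=4,3->4] -> levels [10 12 7 9 9]
Step 2: flows [1->0,0->4,4->2,3=4] -> levels [10 11 8 9 9]
Step 3: flows [1->0,0->4,4->2,3=4] -> levels [10 10 9 9 9]
Step 4: flows [0=1,0->4,2=4,3=4] -> levels [9 10 9 9 10]
Step 5: flows [1->0,4->0,4->2,4->3] -> levels [11 9 10 10 7]
Step 6: flows [0->1,0->4,2->4,3->4] -> levels [9 10 9 9 10]
  -> period-2 cycle: step 6 state = step 4 state; never stabilizes
  -> state at step 30: (30-4) mod 2 = 0, same as step 4 -> [9 10 9 9 10]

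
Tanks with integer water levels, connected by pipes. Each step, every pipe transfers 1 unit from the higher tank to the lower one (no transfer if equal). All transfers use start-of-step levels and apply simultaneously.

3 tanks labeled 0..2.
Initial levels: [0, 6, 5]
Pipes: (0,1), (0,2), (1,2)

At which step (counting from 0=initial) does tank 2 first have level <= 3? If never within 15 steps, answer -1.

Answer: 2

Derivation:
Step 1: flows [1->0,2->0,1->2] -> levels [2 4 5]
Step 2: flows [1->0,2->0,2->1] -> levels [4 4 3]
Tank 2 first reaches <=3 at step 2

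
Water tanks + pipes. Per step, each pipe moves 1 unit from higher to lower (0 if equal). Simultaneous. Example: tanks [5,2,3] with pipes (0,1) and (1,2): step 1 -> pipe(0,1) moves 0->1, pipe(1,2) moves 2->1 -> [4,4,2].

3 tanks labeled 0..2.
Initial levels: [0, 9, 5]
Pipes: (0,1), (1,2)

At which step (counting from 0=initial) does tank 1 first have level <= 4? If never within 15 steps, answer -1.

Answer: 5

Derivation:
Step 1: flows [1->0,1->2] -> levels [1 7 6]
Step 2: flows [1->0,1->2] -> levels [2 5 7]
Step 3: flows [1->0,2->1] -> levels [3 5 6]
Step 4: flows [1->0,2->1] -> levels [4 5 5]
Step 5: flows [1->0,1=2] -> levels [5 4 5]
Tank 1 first reaches <=4 at step 5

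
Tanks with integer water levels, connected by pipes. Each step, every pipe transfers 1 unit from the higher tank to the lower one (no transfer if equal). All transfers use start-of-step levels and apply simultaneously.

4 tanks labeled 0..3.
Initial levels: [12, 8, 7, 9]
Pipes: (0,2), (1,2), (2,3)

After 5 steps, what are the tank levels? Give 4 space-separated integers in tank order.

Answer: 9 9 9 9

Derivation:
Step 1: flows [0->2,1->2,3->2] -> levels [11 7 10 8]
Step 2: flows [0->2,2->1,2->3] -> levels [10 8 9 9]
Step 3: flows [0->2,2->1,2=3] -> levels [9 9 9 9]
Step 4: flows [0=2,1=2,2=3] -> levels [9 9 9 9]
  -> stable; steps 5..5 unchanged -> [9 9 9 9]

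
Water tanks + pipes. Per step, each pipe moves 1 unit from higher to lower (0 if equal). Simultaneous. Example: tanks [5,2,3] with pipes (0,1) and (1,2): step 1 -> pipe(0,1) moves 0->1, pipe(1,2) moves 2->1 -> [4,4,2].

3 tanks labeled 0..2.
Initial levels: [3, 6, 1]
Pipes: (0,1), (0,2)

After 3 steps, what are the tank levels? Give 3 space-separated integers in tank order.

Answer: 4 3 3

Derivation:
Step 1: flows [1->0,0->2] -> levels [3 5 2]
Step 2: flows [1->0,0->2] -> levels [3 4 3]
Step 3: flows [1->0,0=2] -> levels [4 3 3]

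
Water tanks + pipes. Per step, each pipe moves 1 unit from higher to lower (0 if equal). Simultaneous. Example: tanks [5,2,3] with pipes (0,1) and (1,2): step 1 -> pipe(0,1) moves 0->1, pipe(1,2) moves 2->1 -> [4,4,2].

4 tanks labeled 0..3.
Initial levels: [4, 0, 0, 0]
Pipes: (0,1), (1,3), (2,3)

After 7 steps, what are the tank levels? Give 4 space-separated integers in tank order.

Answer: 1 2 1 0

Derivation:
Step 1: flows [0->1,1=3,2=3] -> levels [3 1 0 0]
Step 2: flows [0->1,1->3,2=3] -> levels [2 1 0 1]
Step 3: flows [0->1,1=3,3->2] -> levels [1 2 1 0]
Step 4: flows [1->0,1->3,2->3] -> levels [2 0 0 2]
Step 5: flows [0->1,3->1,3->2] -> levels [1 2 1 0]
  -> period-2 cycle: step 5 state = step 3 state
  -> state at step 7: (7-3) mod 2 = 0, same as step 3 -> [1 2 1 0]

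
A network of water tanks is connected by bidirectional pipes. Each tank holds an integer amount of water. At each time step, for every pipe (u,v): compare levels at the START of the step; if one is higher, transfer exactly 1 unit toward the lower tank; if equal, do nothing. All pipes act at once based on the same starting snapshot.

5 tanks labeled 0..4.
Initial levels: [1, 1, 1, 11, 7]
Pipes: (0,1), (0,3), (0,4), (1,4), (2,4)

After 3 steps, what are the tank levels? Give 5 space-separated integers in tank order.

Step 1: flows [0=1,3->0,4->0,4->1,4->2] -> levels [3 2 2 10 4]
Step 2: flows [0->1,3->0,4->0,4->1,4->2] -> levels [4 4 3 9 1]
Step 3: flows [0=1,3->0,0->4,1->4,2->4] -> levels [4 3 2 8 4]

Answer: 4 3 2 8 4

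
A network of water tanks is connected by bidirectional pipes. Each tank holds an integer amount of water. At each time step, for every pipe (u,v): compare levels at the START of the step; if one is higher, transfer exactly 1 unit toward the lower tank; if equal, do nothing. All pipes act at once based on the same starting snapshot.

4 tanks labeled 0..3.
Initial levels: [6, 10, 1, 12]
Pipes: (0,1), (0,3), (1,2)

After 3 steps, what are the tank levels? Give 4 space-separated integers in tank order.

Answer: 9 7 4 9

Derivation:
Step 1: flows [1->0,3->0,1->2] -> levels [8 8 2 11]
Step 2: flows [0=1,3->0,1->2] -> levels [9 7 3 10]
Step 3: flows [0->1,3->0,1->2] -> levels [9 7 4 9]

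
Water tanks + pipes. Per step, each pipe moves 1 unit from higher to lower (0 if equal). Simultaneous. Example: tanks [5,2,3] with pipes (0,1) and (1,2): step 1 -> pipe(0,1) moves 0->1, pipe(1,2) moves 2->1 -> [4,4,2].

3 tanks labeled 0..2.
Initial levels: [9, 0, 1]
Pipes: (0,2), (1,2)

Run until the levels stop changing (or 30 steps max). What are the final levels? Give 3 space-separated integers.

Answer: 3 3 4

Derivation:
Step 1: flows [0->2,2->1] -> levels [8 1 1]
Step 2: flows [0->2,1=2] -> levels [7 1 2]
Step 3: flows [0->2,2->1] -> levels [6 2 2]
Step 4: flows [0->2,1=2] -> levels [5 2 3]
Step 5: flows [0->2,2->1] -> levels [4 3 3]
Step 6: flows [0->2,1=2] -> levels [3 3 4]
Step 7: flows [2->0,2->1] -> levels [4 4 2]
Step 8: flows [0->2,1->2] -> levels [3 3 4]
  -> period-2 cycle: step 8 state = step 6 state; never stabilizes
  -> state at step 30: (30-6) mod 2 = 0, same as step 6 -> [3 3 4]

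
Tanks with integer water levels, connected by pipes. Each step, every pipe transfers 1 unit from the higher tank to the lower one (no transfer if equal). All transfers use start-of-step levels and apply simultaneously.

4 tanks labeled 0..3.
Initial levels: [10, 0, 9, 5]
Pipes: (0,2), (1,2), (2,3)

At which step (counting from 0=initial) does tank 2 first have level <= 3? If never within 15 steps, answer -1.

Answer: -1

Derivation:
Step 1: flows [0->2,2->1,2->3] -> levels [9 1 8 6]
Step 2: flows [0->2,2->1,2->3] -> levels [8 2 7 7]
Step 3: flows [0->2,2->1,2=3] -> levels [7 3 7 7]
Step 4: flows [0=2,2->1,2=3] -> levels [7 4 6 7]
Step 5: flows [0->2,2->1,3->2] -> levels [6 5 7 6]
Step 6: flows [2->0,2->1,2->3] -> levels [7 6 4 7]
Step 7: flows [0->2,1->2,3->2] -> levels [6 5 7 6]
  -> period-2 cycle (repeats step 5); tank 2 never drops to <=3
Tank 2 never reaches <=3 within 15 steps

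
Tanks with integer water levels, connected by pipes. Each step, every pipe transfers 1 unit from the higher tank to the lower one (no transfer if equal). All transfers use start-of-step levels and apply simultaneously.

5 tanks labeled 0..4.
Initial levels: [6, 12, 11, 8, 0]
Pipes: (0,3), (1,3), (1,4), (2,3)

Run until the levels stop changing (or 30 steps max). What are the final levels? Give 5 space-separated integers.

Answer: 8 8 8 6 7

Derivation:
Step 1: flows [3->0,1->3,1->4,2->3] -> levels [7 10 10 9 1]
Step 2: flows [3->0,1->3,1->4,2->3] -> levels [8 8 9 10 2]
Step 3: flows [3->0,3->1,1->4,3->2] -> levels [9 8 10 7 3]
Step 4: flows [0->3,1->3,1->4,2->3] -> levels [8 6 9 10 4]
Step 5: flows [3->0,3->1,1->4,3->2] -> levels [9 6 10 7 5]
Step 6: flows [0->3,3->1,1->4,2->3] -> levels [8 6 9 8 6]
Step 7: flows [0=3,3->1,1=4,2->3] -> levels [8 7 8 8 6]
Step 8: flows [0=3,3->1,1->4,2=3] -> levels [8 7 8 7 7]
Step 9: flows [0->3,1=3,1=4,2->3] -> levels [7 7 7 9 7]
Step 10: flows [3->0,3->1,1=4,3->2] -> levels [8 8 8 6 7]
Step 11: flows [0->3,1->3,1->4,2->3] -> levels [7 6 7 9 8]
Step 12: flows [3->0,3->1,4->1,3->2] -> levels [8 8 8 6 7]
  -> period-2 cycle: step 12 state = step 10 state; never stabilizes
  -> state at step 30: (30-10) mod 2 = 0, same as step 10 -> [8 8 8 6 7]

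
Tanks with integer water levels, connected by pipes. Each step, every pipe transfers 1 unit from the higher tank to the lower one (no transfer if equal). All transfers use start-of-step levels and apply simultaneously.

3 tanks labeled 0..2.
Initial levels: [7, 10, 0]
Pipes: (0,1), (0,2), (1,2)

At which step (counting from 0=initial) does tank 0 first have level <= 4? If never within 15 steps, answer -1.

Answer: -1

Derivation:
Step 1: flows [1->0,0->2,1->2] -> levels [7 8 2]
Step 2: flows [1->0,0->2,1->2] -> levels [7 6 4]
Step 3: flows [0->1,0->2,1->2] -> levels [5 6 6]
Step 4: flows [1->0,2->0,1=2] -> levels [7 5 5]
Step 5: flows [0->1,0->2,1=2] -> levels [5 6 6]
  -> period-2 cycle (repeats step 3); tank 0 never drops to <=4
Tank 0 never reaches <=4 within 15 steps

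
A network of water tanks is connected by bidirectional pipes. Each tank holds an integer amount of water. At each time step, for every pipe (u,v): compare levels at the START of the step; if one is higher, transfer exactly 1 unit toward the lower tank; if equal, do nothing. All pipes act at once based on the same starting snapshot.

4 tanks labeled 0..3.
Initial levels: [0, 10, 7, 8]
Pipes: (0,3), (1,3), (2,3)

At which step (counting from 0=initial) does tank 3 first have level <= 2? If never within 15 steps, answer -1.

Answer: -1

Derivation:
Step 1: flows [3->0,1->3,3->2] -> levels [1 9 8 7]
Step 2: flows [3->0,1->3,2->3] -> levels [2 8 7 8]
Step 3: flows [3->0,1=3,3->2] -> levels [3 8 8 6]
Step 4: flows [3->0,1->3,2->3] -> levels [4 7 7 7]
Step 5: flows [3->0,1=3,2=3] -> levels [5 7 7 6]
Step 6: flows [3->0,1->3,2->3] -> levels [6 6 6 7]
Step 7: flows [3->0,3->1,3->2] -> levels [7 7 7 4]
Step 8: flows [0->3,1->3,2->3] -> levels [6 6 6 7]
  -> period-2 cycle (repeats step 6); tank 3 never drops to <=2
Tank 3 never reaches <=2 within 15 steps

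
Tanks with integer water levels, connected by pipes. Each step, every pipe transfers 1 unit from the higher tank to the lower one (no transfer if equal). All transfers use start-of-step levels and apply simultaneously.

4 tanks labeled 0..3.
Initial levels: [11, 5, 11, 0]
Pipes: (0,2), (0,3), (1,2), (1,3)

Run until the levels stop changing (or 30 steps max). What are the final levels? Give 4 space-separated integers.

Answer: 8 8 5 6

Derivation:
Step 1: flows [0=2,0->3,2->1,1->3] -> levels [10 5 10 2]
Step 2: flows [0=2,0->3,2->1,1->3] -> levels [9 5 9 4]
Step 3: flows [0=2,0->3,2->1,1->3] -> levels [8 5 8 6]
Step 4: flows [0=2,0->3,2->1,3->1] -> levels [7 7 7 6]
Step 5: flows [0=2,0->3,1=2,1->3] -> levels [6 6 7 8]
Step 6: flows [2->0,3->0,2->1,3->1] -> levels [8 8 5 6]
Step 7: flows [0->2,0->3,1->2,1->3] -> levels [6 6 7 8]
  -> period-2 cycle: step 7 state = step 5 state; never stabilizes
  -> state at step 30: (30-5) mod 2 = 1, same as step 6 -> [8 8 5 6]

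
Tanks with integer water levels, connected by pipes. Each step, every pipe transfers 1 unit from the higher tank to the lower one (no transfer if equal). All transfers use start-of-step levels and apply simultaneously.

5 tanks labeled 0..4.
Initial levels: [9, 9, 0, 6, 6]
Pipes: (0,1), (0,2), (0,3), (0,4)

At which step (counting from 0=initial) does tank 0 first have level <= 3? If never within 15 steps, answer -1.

Step 1: flows [0=1,0->2,0->3,0->4] -> levels [6 9 1 7 7]
Step 2: flows [1->0,0->2,3->0,4->0] -> levels [8 8 2 6 6]
Step 3: flows [0=1,0->2,0->3,0->4] -> levels [5 8 3 7 7]
Step 4: flows [1->0,0->2,3->0,4->0] -> levels [7 7 4 6 6]
Step 5: flows [0=1,0->2,0->3,0->4] -> levels [4 7 5 7 7]
Step 6: flows [1->0,2->0,3->0,4->0] -> levels [8 6 4 6 6]
Step 7: flows [0->1,0->2,0->3,0->4] -> levels [4 7 5 7 7]
  -> period-2 cycle (repeats step 5); tank 0 never drops to <=3
Tank 0 never reaches <=3 within 15 steps

Answer: -1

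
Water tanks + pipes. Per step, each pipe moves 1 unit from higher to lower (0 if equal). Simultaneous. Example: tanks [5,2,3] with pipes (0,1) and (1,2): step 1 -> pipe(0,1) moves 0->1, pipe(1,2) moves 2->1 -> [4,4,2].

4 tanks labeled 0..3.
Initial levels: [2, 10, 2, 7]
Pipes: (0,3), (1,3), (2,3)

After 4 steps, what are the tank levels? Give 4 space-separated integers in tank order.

Answer: 4 6 4 7

Derivation:
Step 1: flows [3->0,1->3,3->2] -> levels [3 9 3 6]
Step 2: flows [3->0,1->3,3->2] -> levels [4 8 4 5]
Step 3: flows [3->0,1->3,3->2] -> levels [5 7 5 4]
Step 4: flows [0->3,1->3,2->3] -> levels [4 6 4 7]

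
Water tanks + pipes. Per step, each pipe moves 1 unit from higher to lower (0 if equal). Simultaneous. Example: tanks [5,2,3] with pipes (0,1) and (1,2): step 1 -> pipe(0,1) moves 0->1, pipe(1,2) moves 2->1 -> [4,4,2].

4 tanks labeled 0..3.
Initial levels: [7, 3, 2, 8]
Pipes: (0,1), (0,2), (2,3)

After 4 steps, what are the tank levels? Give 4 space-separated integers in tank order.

Step 1: flows [0->1,0->2,3->2] -> levels [5 4 4 7]
Step 2: flows [0->1,0->2,3->2] -> levels [3 5 6 6]
Step 3: flows [1->0,2->0,2=3] -> levels [5 4 5 6]
Step 4: flows [0->1,0=2,3->2] -> levels [4 5 6 5]

Answer: 4 5 6 5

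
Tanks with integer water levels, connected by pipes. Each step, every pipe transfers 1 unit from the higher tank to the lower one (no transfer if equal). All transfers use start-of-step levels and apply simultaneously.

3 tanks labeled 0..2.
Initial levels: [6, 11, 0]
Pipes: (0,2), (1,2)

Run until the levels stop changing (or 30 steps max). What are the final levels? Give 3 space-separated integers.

Step 1: flows [0->2,1->2] -> levels [5 10 2]
Step 2: flows [0->2,1->2] -> levels [4 9 4]
Step 3: flows [0=2,1->2] -> levels [4 8 5]
Step 4: flows [2->0,1->2] -> levels [5 7 5]
Step 5: flows [0=2,1->2] -> levels [5 6 6]
Step 6: flows [2->0,1=2] -> levels [6 6 5]
Step 7: flows [0->2,1->2] -> levels [5 5 7]
Step 8: flows [2->0,2->1] -> levels [6 6 5]
  -> period-2 cycle: step 8 state = step 6 state; never stabilizes
  -> state at step 30: (30-6) mod 2 = 0, same as step 6 -> [6 6 5]

Answer: 6 6 5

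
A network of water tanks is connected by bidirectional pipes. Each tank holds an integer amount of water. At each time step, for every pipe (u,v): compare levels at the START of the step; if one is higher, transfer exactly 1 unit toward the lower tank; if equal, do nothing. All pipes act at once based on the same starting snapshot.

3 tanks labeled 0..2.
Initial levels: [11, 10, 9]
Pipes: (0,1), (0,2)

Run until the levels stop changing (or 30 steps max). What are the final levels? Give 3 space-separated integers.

Step 1: flows [0->1,0->2] -> levels [9 11 10]
Step 2: flows [1->0,2->0] -> levels [11 10 9]
  -> period-2 cycle: step 2 state = step 0 state; never stabilizes
  -> state at step 30: (30-0) mod 2 = 0, same as step 0 -> [11 10 9]

Answer: 11 10 9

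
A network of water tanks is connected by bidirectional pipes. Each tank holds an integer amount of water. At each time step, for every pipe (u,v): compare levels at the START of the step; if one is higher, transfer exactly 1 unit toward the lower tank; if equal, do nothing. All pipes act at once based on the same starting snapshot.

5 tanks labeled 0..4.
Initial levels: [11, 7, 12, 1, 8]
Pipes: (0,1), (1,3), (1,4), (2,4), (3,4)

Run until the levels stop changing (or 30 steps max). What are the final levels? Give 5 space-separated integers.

Step 1: flows [0->1,1->3,4->1,2->4,4->3] -> levels [10 8 11 3 7]
Step 2: flows [0->1,1->3,1->4,2->4,4->3] -> levels [9 7 10 5 8]
Step 3: flows [0->1,1->3,4->1,2->4,4->3] -> levels [8 8 9 7 7]
Step 4: flows [0=1,1->3,1->4,2->4,3=4] -> levels [8 6 8 8 9]
Step 5: flows [0->1,3->1,4->1,4->2,4->3] -> levels [7 9 9 8 6]
Step 6: flows [1->0,1->3,1->4,2->4,3->4] -> levels [8 6 8 8 9]
  -> period-2 cycle: step 6 state = step 4 state; never stabilizes
  -> state at step 30: (30-4) mod 2 = 0, same as step 4 -> [8 6 8 8 9]

Answer: 8 6 8 8 9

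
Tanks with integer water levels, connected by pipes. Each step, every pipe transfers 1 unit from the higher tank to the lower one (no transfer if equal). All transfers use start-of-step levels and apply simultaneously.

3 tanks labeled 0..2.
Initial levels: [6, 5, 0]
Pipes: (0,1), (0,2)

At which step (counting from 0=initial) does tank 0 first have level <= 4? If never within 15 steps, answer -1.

Step 1: flows [0->1,0->2] -> levels [4 6 1]
Tank 0 first reaches <=4 at step 1

Answer: 1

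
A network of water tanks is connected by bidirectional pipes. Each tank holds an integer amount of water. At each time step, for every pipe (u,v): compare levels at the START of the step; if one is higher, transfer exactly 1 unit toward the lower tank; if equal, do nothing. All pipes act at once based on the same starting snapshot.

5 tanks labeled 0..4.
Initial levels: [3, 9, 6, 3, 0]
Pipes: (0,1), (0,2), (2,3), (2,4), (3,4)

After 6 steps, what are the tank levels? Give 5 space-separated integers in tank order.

Step 1: flows [1->0,2->0,2->3,2->4,3->4] -> levels [5 8 3 3 2]
Step 2: flows [1->0,0->2,2=3,2->4,3->4] -> levels [5 7 3 2 4]
Step 3: flows [1->0,0->2,2->3,4->2,4->3] -> levels [5 6 4 4 2]
Step 4: flows [1->0,0->2,2=3,2->4,3->4] -> levels [5 5 4 3 4]
Step 5: flows [0=1,0->2,2->3,2=4,4->3] -> levels [4 5 4 5 3]
Step 6: flows [1->0,0=2,3->2,2->4,3->4] -> levels [5 4 4 3 5]

Answer: 5 4 4 3 5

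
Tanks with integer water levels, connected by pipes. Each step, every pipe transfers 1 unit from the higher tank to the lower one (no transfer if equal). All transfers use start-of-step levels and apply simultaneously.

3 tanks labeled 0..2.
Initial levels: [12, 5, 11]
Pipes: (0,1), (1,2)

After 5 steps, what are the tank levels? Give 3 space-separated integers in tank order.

Answer: 9 10 9

Derivation:
Step 1: flows [0->1,2->1] -> levels [11 7 10]
Step 2: flows [0->1,2->1] -> levels [10 9 9]
Step 3: flows [0->1,1=2] -> levels [9 10 9]
Step 4: flows [1->0,1->2] -> levels [10 8 10]
Step 5: flows [0->1,2->1] -> levels [9 10 9]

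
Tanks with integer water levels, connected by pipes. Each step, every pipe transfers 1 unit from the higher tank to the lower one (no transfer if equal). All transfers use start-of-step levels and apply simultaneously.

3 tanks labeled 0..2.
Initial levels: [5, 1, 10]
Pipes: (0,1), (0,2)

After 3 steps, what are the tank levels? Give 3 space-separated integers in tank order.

Step 1: flows [0->1,2->0] -> levels [5 2 9]
Step 2: flows [0->1,2->0] -> levels [5 3 8]
Step 3: flows [0->1,2->0] -> levels [5 4 7]

Answer: 5 4 7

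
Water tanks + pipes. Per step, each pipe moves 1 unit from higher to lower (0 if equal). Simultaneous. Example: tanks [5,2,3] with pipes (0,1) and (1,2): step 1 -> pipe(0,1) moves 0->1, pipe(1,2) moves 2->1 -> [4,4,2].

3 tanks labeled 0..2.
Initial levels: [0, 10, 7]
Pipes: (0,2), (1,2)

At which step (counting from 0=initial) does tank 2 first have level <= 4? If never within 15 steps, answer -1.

Step 1: flows [2->0,1->2] -> levels [1 9 7]
Step 2: flows [2->0,1->2] -> levels [2 8 7]
Step 3: flows [2->0,1->2] -> levels [3 7 7]
Step 4: flows [2->0,1=2] -> levels [4 7 6]
Step 5: flows [2->0,1->2] -> levels [5 6 6]
Step 6: flows [2->0,1=2] -> levels [6 6 5]
Step 7: flows [0->2,1->2] -> levels [5 5 7]
Step 8: flows [2->0,2->1] -> levels [6 6 5]
  -> period-2 cycle (repeats step 6); tank 2 never drops to <=4
Tank 2 never reaches <=4 within 15 steps

Answer: -1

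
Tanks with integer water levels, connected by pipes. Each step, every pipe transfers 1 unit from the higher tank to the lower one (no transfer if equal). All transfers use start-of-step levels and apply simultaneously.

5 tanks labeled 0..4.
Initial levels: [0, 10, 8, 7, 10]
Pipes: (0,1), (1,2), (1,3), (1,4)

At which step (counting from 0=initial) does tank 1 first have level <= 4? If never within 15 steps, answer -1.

Answer: 7

Derivation:
Step 1: flows [1->0,1->2,1->3,1=4] -> levels [1 7 9 8 10]
Step 2: flows [1->0,2->1,3->1,4->1] -> levels [2 9 8 7 9]
Step 3: flows [1->0,1->2,1->3,1=4] -> levels [3 6 9 8 9]
Step 4: flows [1->0,2->1,3->1,4->1] -> levels [4 8 8 7 8]
Step 5: flows [1->0,1=2,1->3,1=4] -> levels [5 6 8 8 8]
Step 6: flows [1->0,2->1,3->1,4->1] -> levels [6 8 7 7 7]
Step 7: flows [1->0,1->2,1->3,1->4] -> levels [7 4 8 8 8]
Tank 1 first reaches <=4 at step 7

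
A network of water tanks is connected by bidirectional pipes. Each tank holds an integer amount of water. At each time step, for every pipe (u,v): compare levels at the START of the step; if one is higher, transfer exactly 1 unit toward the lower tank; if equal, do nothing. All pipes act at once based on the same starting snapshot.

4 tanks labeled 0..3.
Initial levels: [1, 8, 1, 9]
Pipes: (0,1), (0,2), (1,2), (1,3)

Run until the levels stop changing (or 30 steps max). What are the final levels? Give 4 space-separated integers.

Step 1: flows [1->0,0=2,1->2,3->1] -> levels [2 7 2 8]
Step 2: flows [1->0,0=2,1->2,3->1] -> levels [3 6 3 7]
Step 3: flows [1->0,0=2,1->2,3->1] -> levels [4 5 4 6]
Step 4: flows [1->0,0=2,1->2,3->1] -> levels [5 4 5 5]
Step 5: flows [0->1,0=2,2->1,3->1] -> levels [4 7 4 4]
Step 6: flows [1->0,0=2,1->2,1->3] -> levels [5 4 5 5]
  -> period-2 cycle: step 6 state = step 4 state; never stabilizes
  -> state at step 30: (30-4) mod 2 = 0, same as step 4 -> [5 4 5 5]

Answer: 5 4 5 5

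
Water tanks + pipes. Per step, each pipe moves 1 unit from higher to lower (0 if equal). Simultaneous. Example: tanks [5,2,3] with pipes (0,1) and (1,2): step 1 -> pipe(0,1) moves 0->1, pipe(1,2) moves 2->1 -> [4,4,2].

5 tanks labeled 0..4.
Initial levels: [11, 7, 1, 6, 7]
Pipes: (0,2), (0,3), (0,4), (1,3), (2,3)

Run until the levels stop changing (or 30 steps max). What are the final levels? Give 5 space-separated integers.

Step 1: flows [0->2,0->3,0->4,1->3,3->2] -> levels [8 6 3 7 8]
Step 2: flows [0->2,0->3,0=4,3->1,3->2] -> levels [6 7 5 6 8]
Step 3: flows [0->2,0=3,4->0,1->3,3->2] -> levels [6 6 7 6 7]
Step 4: flows [2->0,0=3,4->0,1=3,2->3] -> levels [8 6 5 7 6]
Step 5: flows [0->2,0->3,0->4,3->1,3->2] -> levels [5 7 7 6 7]
Step 6: flows [2->0,3->0,4->0,1->3,2->3] -> levels [8 6 5 7 6]
  -> period-2 cycle: step 6 state = step 4 state; never stabilizes
  -> state at step 30: (30-4) mod 2 = 0, same as step 4 -> [8 6 5 7 6]

Answer: 8 6 5 7 6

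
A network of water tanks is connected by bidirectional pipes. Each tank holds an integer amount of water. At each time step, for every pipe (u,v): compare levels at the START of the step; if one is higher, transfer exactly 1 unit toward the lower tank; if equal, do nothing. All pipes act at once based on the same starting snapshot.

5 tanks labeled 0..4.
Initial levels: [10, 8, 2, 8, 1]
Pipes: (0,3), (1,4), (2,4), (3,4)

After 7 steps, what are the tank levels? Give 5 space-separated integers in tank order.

Answer: 7 5 5 5 7

Derivation:
Step 1: flows [0->3,1->4,2->4,3->4] -> levels [9 7 1 8 4]
Step 2: flows [0->3,1->4,4->2,3->4] -> levels [8 6 2 8 5]
Step 3: flows [0=3,1->4,4->2,3->4] -> levels [8 5 3 7 6]
Step 4: flows [0->3,4->1,4->2,3->4] -> levels [7 6 4 7 5]
Step 5: flows [0=3,1->4,4->2,3->4] -> levels [7 5 5 6 6]
Step 6: flows [0->3,4->1,4->2,3=4] -> levels [6 6 6 7 4]
Step 7: flows [3->0,1->4,2->4,3->4] -> levels [7 5 5 5 7]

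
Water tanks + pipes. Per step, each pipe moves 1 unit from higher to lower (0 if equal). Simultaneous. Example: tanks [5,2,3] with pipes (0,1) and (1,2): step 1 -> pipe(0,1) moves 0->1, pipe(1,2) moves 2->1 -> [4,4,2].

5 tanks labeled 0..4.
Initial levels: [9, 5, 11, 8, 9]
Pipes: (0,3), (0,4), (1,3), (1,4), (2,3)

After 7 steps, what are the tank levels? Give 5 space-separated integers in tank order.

Step 1: flows [0->3,0=4,3->1,4->1,2->3] -> levels [8 7 10 9 8]
Step 2: flows [3->0,0=4,3->1,4->1,2->3] -> levels [9 9 9 8 7]
Step 3: flows [0->3,0->4,1->3,1->4,2->3] -> levels [7 7 8 11 9]
Step 4: flows [3->0,4->0,3->1,4->1,3->2] -> levels [9 9 9 8 7]
  -> period-2 cycle: step 4 state = step 2 state
  -> state at step 7: (7-2) mod 2 = 1, same as step 3 -> [7 7 8 11 9]

Answer: 7 7 8 11 9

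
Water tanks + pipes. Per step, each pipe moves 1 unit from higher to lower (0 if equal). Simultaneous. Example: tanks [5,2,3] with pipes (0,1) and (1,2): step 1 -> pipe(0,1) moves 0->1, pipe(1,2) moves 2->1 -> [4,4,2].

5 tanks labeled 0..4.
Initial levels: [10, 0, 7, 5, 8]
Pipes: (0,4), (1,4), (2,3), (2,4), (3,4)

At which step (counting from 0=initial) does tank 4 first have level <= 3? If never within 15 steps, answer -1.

Answer: -1

Derivation:
Step 1: flows [0->4,4->1,2->3,4->2,4->3] -> levels [9 1 7 7 6]
Step 2: flows [0->4,4->1,2=3,2->4,3->4] -> levels [8 2 6 6 8]
Step 3: flows [0=4,4->1,2=3,4->2,4->3] -> levels [8 3 7 7 5]
Step 4: flows [0->4,4->1,2=3,2->4,3->4] -> levels [7 4 6 6 7]
Step 5: flows [0=4,4->1,2=3,4->2,4->3] -> levels [7 5 7 7 4]
Step 6: flows [0->4,1->4,2=3,2->4,3->4] -> levels [6 4 6 6 8]
Step 7: flows [4->0,4->1,2=3,4->2,4->3] -> levels [7 5 7 7 4]
  -> period-2 cycle (repeats step 5); tank 4 never drops to <=3
Tank 4 never reaches <=3 within 15 steps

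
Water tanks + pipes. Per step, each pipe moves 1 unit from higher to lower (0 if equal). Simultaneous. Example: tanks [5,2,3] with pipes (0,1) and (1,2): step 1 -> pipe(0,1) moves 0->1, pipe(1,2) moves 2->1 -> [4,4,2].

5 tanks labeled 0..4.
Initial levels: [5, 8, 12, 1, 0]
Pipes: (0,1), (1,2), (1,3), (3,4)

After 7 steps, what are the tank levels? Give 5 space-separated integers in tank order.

Step 1: flows [1->0,2->1,1->3,3->4] -> levels [6 7 11 1 1]
Step 2: flows [1->0,2->1,1->3,3=4] -> levels [7 6 10 2 1]
Step 3: flows [0->1,2->1,1->3,3->4] -> levels [6 7 9 2 2]
Step 4: flows [1->0,2->1,1->3,3=4] -> levels [7 6 8 3 2]
Step 5: flows [0->1,2->1,1->3,3->4] -> levels [6 7 7 3 3]
Step 6: flows [1->0,1=2,1->3,3=4] -> levels [7 5 7 4 3]
Step 7: flows [0->1,2->1,1->3,3->4] -> levels [6 6 6 4 4]

Answer: 6 6 6 4 4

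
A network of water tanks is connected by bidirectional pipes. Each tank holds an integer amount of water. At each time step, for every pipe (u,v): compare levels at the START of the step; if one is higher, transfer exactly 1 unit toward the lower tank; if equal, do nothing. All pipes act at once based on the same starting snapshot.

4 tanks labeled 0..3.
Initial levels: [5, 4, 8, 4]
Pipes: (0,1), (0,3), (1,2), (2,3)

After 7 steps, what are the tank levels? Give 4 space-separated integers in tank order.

Step 1: flows [0->1,0->3,2->1,2->3] -> levels [3 6 6 6]
Step 2: flows [1->0,3->0,1=2,2=3] -> levels [5 5 6 5]
Step 3: flows [0=1,0=3,2->1,2->3] -> levels [5 6 4 6]
Step 4: flows [1->0,3->0,1->2,3->2] -> levels [7 4 6 4]
Step 5: flows [0->1,0->3,2->1,2->3] -> levels [5 6 4 6]
  -> period-2 cycle: step 5 state = step 3 state
  -> state at step 7: (7-3) mod 2 = 0, same as step 3 -> [5 6 4 6]

Answer: 5 6 4 6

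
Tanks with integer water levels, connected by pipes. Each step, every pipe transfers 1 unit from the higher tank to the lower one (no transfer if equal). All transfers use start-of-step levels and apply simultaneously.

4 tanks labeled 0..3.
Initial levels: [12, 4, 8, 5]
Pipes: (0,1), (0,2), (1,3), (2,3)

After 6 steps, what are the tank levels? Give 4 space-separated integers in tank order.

Answer: 8 6 7 8

Derivation:
Step 1: flows [0->1,0->2,3->1,2->3] -> levels [10 6 8 5]
Step 2: flows [0->1,0->2,1->3,2->3] -> levels [8 6 8 7]
Step 3: flows [0->1,0=2,3->1,2->3] -> levels [7 8 7 7]
Step 4: flows [1->0,0=2,1->3,2=3] -> levels [8 6 7 8]
Step 5: flows [0->1,0->2,3->1,3->2] -> levels [6 8 9 6]
Step 6: flows [1->0,2->0,1->3,2->3] -> levels [8 6 7 8]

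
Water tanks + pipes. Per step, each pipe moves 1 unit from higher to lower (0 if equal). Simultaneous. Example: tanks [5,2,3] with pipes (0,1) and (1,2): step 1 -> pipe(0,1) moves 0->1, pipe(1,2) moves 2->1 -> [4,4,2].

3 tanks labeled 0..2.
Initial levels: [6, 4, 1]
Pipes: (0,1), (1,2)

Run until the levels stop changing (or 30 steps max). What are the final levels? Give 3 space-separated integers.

Answer: 3 5 3

Derivation:
Step 1: flows [0->1,1->2] -> levels [5 4 2]
Step 2: flows [0->1,1->2] -> levels [4 4 3]
Step 3: flows [0=1,1->2] -> levels [4 3 4]
Step 4: flows [0->1,2->1] -> levels [3 5 3]
Step 5: flows [1->0,1->2] -> levels [4 3 4]
  -> period-2 cycle: step 5 state = step 3 state; never stabilizes
  -> state at step 30: (30-3) mod 2 = 1, same as step 4 -> [3 5 3]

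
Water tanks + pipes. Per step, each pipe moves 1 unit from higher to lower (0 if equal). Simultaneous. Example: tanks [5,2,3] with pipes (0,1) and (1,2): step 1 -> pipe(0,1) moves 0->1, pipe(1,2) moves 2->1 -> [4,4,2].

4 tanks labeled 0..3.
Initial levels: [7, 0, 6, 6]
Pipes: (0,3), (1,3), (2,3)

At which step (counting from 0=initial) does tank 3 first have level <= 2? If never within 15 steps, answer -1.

Step 1: flows [0->3,3->1,2=3] -> levels [6 1 6 6]
Step 2: flows [0=3,3->1,2=3] -> levels [6 2 6 5]
Step 3: flows [0->3,3->1,2->3] -> levels [5 3 5 6]
Step 4: flows [3->0,3->1,3->2] -> levels [6 4 6 3]
Step 5: flows [0->3,1->3,2->3] -> levels [5 3 5 6]
  -> period-2 cycle (repeats step 3); tank 3 never drops to <=2
Tank 3 never reaches <=2 within 15 steps

Answer: -1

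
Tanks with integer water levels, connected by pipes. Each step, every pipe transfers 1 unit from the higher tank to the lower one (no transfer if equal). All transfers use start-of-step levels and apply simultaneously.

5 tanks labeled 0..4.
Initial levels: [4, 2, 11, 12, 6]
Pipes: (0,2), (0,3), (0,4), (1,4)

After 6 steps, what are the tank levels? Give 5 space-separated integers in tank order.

Step 1: flows [2->0,3->0,4->0,4->1] -> levels [7 3 10 11 4]
Step 2: flows [2->0,3->0,0->4,4->1] -> levels [8 4 9 10 4]
Step 3: flows [2->0,3->0,0->4,1=4] -> levels [9 4 8 9 5]
Step 4: flows [0->2,0=3,0->4,4->1] -> levels [7 5 9 9 5]
Step 5: flows [2->0,3->0,0->4,1=4] -> levels [8 5 8 8 6]
Step 6: flows [0=2,0=3,0->4,4->1] -> levels [7 6 8 8 6]

Answer: 7 6 8 8 6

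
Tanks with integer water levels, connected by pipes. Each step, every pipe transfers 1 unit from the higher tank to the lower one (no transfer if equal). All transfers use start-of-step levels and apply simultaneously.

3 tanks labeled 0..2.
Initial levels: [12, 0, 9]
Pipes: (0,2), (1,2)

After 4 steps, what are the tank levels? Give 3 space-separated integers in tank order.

Step 1: flows [0->2,2->1] -> levels [11 1 9]
Step 2: flows [0->2,2->1] -> levels [10 2 9]
Step 3: flows [0->2,2->1] -> levels [9 3 9]
Step 4: flows [0=2,2->1] -> levels [9 4 8]

Answer: 9 4 8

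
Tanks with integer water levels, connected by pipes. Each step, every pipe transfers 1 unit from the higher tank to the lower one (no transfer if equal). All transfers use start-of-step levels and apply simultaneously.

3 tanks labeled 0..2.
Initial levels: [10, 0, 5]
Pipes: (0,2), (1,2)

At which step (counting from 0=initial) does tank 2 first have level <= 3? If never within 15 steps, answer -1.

Answer: -1

Derivation:
Step 1: flows [0->2,2->1] -> levels [9 1 5]
Step 2: flows [0->2,2->1] -> levels [8 2 5]
Step 3: flows [0->2,2->1] -> levels [7 3 5]
Step 4: flows [0->2,2->1] -> levels [6 4 5]
Step 5: flows [0->2,2->1] -> levels [5 5 5]
Step 6: flows [0=2,1=2] -> levels [5 5 5]
  -> stable; tank 2 stays at 5 > 3
Tank 2 never reaches <=3 within 15 steps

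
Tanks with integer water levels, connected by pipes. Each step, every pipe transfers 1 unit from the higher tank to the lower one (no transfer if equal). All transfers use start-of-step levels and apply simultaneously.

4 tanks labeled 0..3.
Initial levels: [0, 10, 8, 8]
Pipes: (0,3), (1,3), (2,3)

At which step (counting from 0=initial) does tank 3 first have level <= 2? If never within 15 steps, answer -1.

Answer: -1

Derivation:
Step 1: flows [3->0,1->3,2=3] -> levels [1 9 8 8]
Step 2: flows [3->0,1->3,2=3] -> levels [2 8 8 8]
Step 3: flows [3->0,1=3,2=3] -> levels [3 8 8 7]
Step 4: flows [3->0,1->3,2->3] -> levels [4 7 7 8]
Step 5: flows [3->0,3->1,3->2] -> levels [5 8 8 5]
Step 6: flows [0=3,1->3,2->3] -> levels [5 7 7 7]
Step 7: flows [3->0,1=3,2=3] -> levels [6 7 7 6]
Step 8: flows [0=3,1->3,2->3] -> levels [6 6 6 8]
Step 9: flows [3->0,3->1,3->2] -> levels [7 7 7 5]
Step 10: flows [0->3,1->3,2->3] -> levels [6 6 6 8]
  -> period-2 cycle (repeats step 8); tank 3 never drops to <=2
Tank 3 never reaches <=2 within 15 steps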